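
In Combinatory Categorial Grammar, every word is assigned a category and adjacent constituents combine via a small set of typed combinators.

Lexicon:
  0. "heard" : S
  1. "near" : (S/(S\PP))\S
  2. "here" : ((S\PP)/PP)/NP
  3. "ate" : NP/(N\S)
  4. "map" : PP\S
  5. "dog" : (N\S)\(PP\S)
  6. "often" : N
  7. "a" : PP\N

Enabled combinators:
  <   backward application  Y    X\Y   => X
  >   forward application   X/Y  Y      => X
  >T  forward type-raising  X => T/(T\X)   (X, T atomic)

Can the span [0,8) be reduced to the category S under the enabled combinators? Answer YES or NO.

YES

[0,8] S   >
  [0,2] S/(S\PP)   <
    [0,1] "heard" : S
    [1,2] "near" : (S/(S\PP))\S
  [2,8] S\PP   >
    [2,6] (S\PP)/PP   >
      [2,3] "here" : ((S\PP)/PP)/NP
      [3,6] NP   >
        [3,4] "ate" : NP/(N\S)
        [4,6] N\S   <
          [4,5] "map" : PP\S
          [5,6] "dog" : (N\S)\(PP\S)
    [6,8] PP   <
      [6,7] "often" : N
      [7,8] "a" : PP\N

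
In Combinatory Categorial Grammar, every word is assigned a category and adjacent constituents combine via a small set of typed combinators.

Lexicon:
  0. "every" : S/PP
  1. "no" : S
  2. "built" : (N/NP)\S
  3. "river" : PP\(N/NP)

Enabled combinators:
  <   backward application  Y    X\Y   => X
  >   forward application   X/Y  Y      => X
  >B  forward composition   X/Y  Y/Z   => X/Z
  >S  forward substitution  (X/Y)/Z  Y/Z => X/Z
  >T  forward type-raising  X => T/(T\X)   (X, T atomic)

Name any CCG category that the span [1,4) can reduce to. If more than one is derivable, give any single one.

[0,4] S   >
  [0,1] "every" : S/PP
  [1,4] PP   <
    [1,3] N/NP   <
      [1,2] "no" : S
      [2,3] "built" : (N/NP)\S
    [3,4] "river" : PP\(N/NP)

PP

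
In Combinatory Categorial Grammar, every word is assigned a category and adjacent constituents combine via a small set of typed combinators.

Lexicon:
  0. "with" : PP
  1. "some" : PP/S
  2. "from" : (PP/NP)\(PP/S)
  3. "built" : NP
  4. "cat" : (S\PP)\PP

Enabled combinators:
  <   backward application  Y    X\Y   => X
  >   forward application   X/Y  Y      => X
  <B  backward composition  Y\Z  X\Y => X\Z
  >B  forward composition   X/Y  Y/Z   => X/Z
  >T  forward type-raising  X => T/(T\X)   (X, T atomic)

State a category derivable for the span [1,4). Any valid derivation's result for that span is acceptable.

[0,5] S   >
  [0,1] S/(S\PP)   >T
    [0,1] "with" : PP
  [1,5] S\PP   <
    [1,4] PP   >
      [1,3] PP/NP   <
        [1,2] "some" : PP/S
        [2,3] "from" : (PP/NP)\(PP/S)
      [3,4] "built" : NP
    [4,5] "cat" : (S\PP)\PP

PP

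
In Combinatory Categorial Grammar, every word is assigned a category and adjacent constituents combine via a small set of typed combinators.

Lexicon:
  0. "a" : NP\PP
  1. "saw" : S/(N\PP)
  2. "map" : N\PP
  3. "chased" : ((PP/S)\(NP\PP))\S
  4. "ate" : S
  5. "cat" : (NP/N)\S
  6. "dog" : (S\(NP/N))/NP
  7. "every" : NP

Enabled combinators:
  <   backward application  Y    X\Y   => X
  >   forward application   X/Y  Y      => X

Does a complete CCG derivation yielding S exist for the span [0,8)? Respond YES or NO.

NO

NP\PP S/(N\PP) N\PP ((PP/S)\(NP\PP))\S S (NP/N)\S (S\(NP/N))/NP NP
CKY chart[0,8] = {PP}; S ∉ chart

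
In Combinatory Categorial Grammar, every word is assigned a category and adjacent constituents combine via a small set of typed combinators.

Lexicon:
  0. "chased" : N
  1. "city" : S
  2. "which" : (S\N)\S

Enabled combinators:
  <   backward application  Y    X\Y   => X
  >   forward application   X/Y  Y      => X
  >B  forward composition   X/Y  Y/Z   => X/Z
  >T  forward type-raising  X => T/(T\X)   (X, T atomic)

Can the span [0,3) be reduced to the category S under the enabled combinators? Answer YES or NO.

YES

[0,3] S   <
  [0,1] "chased" : N
  [1,3] S\N   <
    [1,2] "city" : S
    [2,3] "which" : (S\N)\S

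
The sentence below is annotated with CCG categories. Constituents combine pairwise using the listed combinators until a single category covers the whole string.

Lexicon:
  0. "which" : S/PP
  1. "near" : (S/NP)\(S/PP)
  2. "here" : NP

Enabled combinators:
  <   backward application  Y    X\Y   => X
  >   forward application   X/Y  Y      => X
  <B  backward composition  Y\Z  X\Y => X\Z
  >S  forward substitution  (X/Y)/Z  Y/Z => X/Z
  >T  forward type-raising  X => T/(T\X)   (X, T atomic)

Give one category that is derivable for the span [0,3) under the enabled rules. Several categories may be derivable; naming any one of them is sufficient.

[0,3] S   >
  [0,2] S/NP   <
    [0,1] "which" : S/PP
    [1,2] "near" : (S/NP)\(S/PP)
  [2,3] "here" : NP

S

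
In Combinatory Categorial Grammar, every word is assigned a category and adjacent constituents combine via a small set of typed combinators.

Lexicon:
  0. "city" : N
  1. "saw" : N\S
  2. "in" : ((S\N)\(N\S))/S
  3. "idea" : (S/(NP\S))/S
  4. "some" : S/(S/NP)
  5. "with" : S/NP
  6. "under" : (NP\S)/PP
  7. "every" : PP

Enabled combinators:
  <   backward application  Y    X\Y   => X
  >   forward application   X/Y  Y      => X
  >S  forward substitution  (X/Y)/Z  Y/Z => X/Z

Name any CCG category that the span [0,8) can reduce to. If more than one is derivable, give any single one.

S

[0,8] S   <
  [0,1] "city" : N
  [1,8] S\N   <
    [1,2] "saw" : N\S
    [2,8] (S\N)\(N\S)   >
      [2,3] "in" : ((S\N)\(N\S))/S
      [3,8] S   >
        [3,6] S/(NP\S)   >
          [3,4] "idea" : (S/(NP\S))/S
          [4,6] S   >
            [4,5] "some" : S/(S/NP)
            [5,6] "with" : S/NP
        [6,8] NP\S   >
          [6,7] "under" : (NP\S)/PP
          [7,8] "every" : PP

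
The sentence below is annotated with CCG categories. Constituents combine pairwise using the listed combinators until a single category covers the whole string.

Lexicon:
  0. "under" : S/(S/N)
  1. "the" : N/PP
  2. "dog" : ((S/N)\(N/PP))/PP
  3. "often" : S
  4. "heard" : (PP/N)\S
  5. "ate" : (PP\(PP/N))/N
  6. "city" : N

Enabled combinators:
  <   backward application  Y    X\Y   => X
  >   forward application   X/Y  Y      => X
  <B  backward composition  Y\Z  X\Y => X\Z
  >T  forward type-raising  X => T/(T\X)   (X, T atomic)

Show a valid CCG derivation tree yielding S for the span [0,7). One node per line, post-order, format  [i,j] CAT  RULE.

[0,7] S   >
  [0,1] "under" : S/(S/N)
  [1,7] S/N   <
    [1,2] "the" : N/PP
    [2,7] (S/N)\(N/PP)   >
      [2,3] "dog" : ((S/N)\(N/PP))/PP
      [3,7] PP   <
        [3,5] PP/N   <
          [3,4] "often" : S
          [4,5] "heard" : (PP/N)\S
        [5,7] PP\(PP/N)   >
          [5,6] "ate" : (PP\(PP/N))/N
          [6,7] "city" : N

[0,1] S/(S/N)  lex  "under"
[1,2] N/PP  lex  "the"
[2,3] ((S/N)\(N/PP))/PP  lex  "dog"
[3,4] S  lex  "often"
[4,5] (PP/N)\S  lex  "heard"
[3,5] PP/N  <  k=4
[5,6] (PP\(PP/N))/N  lex  "ate"
[6,7] N  lex  "city"
[5,7] PP\(PP/N)  >  k=6
[3,7] PP  <  k=5
[2,7] (S/N)\(N/PP)  >  k=3
[1,7] S/N  <  k=2
[0,7] S  >  k=1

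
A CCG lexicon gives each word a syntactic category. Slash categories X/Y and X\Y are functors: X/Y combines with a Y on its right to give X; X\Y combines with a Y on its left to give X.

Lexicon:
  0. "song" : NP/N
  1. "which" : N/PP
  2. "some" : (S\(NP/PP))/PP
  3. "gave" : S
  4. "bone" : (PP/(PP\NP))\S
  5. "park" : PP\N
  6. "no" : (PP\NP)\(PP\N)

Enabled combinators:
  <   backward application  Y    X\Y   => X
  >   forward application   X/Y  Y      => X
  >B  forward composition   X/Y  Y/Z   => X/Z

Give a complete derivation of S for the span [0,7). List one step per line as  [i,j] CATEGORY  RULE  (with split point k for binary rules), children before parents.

[0,7] S   <
  [0,2] NP/PP   >B
    [0,1] "song" : NP/N
    [1,2] "which" : N/PP
  [2,7] S\(NP/PP)   >
    [2,3] "some" : (S\(NP/PP))/PP
    [3,7] PP   >
      [3,5] PP/(PP\NP)   <
        [3,4] "gave" : S
        [4,5] "bone" : (PP/(PP\NP))\S
      [5,7] PP\NP   <
        [5,6] "park" : PP\N
        [6,7] "no" : (PP\NP)\(PP\N)

[0,1] NP/N  lex  "song"
[1,2] N/PP  lex  "which"
[0,2] NP/PP  >B  k=1
[2,3] (S\(NP/PP))/PP  lex  "some"
[3,4] S  lex  "gave"
[4,5] (PP/(PP\NP))\S  lex  "bone"
[3,5] PP/(PP\NP)  <  k=4
[5,6] PP\N  lex  "park"
[6,7] (PP\NP)\(PP\N)  lex  "no"
[5,7] PP\NP  <  k=6
[3,7] PP  >  k=5
[2,7] S\(NP/PP)  >  k=3
[0,7] S  <  k=2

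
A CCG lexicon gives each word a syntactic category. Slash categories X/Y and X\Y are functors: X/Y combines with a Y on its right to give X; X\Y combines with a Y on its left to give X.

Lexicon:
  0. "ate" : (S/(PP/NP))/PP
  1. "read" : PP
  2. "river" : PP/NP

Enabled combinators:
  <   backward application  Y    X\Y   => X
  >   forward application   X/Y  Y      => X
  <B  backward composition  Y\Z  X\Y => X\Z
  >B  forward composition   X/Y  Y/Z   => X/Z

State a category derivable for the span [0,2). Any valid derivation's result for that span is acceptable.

[0,3] S   >
  [0,2] S/(PP/NP)   >
    [0,1] "ate" : (S/(PP/NP))/PP
    [1,2] "read" : PP
  [2,3] "river" : PP/NP

S/(PP/NP)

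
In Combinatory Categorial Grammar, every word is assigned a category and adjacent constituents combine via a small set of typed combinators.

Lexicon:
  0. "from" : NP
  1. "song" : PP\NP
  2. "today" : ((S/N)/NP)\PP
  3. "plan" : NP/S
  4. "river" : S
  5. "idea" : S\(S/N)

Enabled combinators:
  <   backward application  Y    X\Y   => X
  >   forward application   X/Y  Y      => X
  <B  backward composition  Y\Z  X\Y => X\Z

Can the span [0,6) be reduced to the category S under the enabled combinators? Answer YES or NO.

[0,6] S   <
  [0,5] S/N   >
    [0,3] (S/N)/NP   <
      [0,2] PP   <
        [0,1] "from" : NP
        [1,2] "song" : PP\NP
      [2,3] "today" : ((S/N)/NP)\PP
    [3,5] NP   >
      [3,4] "plan" : NP/S
      [4,5] "river" : S
  [5,6] "idea" : S\(S/N)

YES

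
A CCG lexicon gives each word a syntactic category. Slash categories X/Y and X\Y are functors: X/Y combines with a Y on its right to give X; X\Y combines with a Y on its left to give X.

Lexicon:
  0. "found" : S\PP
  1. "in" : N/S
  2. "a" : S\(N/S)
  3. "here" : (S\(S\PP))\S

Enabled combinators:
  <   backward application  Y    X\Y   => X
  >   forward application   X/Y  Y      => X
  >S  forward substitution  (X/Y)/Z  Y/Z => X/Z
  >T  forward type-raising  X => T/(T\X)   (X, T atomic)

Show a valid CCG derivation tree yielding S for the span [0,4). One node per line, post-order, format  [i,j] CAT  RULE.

[0,1] S\PP  lex  "found"
[1,2] N/S  lex  "in"
[2,3] S\(N/S)  lex  "a"
[1,3] S  <  k=2
[3,4] (S\(S\PP))\S  lex  "here"
[1,4] S\(S\PP)  <  k=3
[0,4] S  <  k=1

[0,4] S   <
  [0,1] "found" : S\PP
  [1,4] S\(S\PP)   <
    [1,3] S   <
      [1,2] "in" : N/S
      [2,3] "a" : S\(N/S)
    [3,4] "here" : (S\(S\PP))\S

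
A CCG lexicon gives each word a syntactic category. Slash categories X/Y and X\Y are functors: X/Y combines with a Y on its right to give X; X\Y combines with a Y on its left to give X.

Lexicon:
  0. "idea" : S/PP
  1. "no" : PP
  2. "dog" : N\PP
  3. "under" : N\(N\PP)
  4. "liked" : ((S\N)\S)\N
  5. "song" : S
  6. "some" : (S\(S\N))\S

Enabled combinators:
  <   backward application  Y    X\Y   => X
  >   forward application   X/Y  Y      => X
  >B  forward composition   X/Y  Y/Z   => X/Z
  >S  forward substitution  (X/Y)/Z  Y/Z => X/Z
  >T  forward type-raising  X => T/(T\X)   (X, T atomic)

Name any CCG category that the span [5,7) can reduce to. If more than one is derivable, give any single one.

[0,7] S   <
  [0,5] S\N   <
    [0,2] S   >
      [0,1] "idea" : S/PP
      [1,2] "no" : PP
    [2,5] (S\N)\S   <
      [2,4] N   <
        [2,3] "dog" : N\PP
        [3,4] "under" : N\(N\PP)
      [4,5] "liked" : ((S\N)\S)\N
  [5,7] S\(S\N)   <
    [5,6] "song" : S
    [6,7] "some" : (S\(S\N))\S

S\(S\N)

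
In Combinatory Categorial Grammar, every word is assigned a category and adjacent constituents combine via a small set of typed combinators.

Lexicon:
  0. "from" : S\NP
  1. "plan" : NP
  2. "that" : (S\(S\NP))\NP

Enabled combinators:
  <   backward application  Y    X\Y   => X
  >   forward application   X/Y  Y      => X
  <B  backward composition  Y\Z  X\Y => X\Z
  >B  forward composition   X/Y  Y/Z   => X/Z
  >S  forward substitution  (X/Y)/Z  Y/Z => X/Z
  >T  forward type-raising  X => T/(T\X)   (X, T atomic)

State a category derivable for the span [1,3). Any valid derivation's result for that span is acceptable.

[0,3] S   <
  [0,1] "from" : S\NP
  [1,3] S\(S\NP)   <
    [1,2] "plan" : NP
    [2,3] "that" : (S\(S\NP))\NP

S\(S\NP)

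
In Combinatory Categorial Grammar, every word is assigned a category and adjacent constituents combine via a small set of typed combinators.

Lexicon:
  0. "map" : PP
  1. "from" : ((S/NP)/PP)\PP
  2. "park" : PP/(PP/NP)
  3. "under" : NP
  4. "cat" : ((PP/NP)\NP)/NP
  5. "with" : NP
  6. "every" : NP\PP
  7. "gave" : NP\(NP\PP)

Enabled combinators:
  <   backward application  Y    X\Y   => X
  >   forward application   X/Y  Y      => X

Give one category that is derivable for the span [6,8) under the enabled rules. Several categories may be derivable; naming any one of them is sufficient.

NP

[0,8] S   >
  [0,6] S/NP   >
    [0,2] (S/NP)/PP   <
      [0,1] "map" : PP
      [1,2] "from" : ((S/NP)/PP)\PP
    [2,6] PP   >
      [2,3] "park" : PP/(PP/NP)
      [3,6] PP/NP   <
        [3,4] "under" : NP
        [4,6] (PP/NP)\NP   >
          [4,5] "cat" : ((PP/NP)\NP)/NP
          [5,6] "with" : NP
  [6,8] NP   <
    [6,7] "every" : NP\PP
    [7,8] "gave" : NP\(NP\PP)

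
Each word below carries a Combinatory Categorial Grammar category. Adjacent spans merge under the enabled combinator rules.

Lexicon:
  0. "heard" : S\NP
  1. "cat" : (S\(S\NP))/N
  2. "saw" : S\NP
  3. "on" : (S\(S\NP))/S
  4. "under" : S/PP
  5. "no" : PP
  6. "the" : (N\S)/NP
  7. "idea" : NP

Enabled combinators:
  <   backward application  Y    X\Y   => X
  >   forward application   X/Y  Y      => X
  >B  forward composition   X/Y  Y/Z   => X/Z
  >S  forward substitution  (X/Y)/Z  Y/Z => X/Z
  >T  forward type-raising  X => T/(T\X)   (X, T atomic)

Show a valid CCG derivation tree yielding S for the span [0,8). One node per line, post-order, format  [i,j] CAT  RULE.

[0,1] S\NP  lex  "heard"
[1,2] (S\(S\NP))/N  lex  "cat"
[2,3] S\NP  lex  "saw"
[3,4] (S\(S\NP))/S  lex  "on"
[4,5] S/PP  lex  "under"
[5,6] PP  lex  "no"
[4,6] S  >  k=5
[3,6] S\(S\NP)  >  k=4
[2,6] S  <  k=3
[6,7] (N\S)/NP  lex  "the"
[7,8] NP  lex  "idea"
[6,8] N\S  >  k=7
[2,8] N  <  k=6
[1,8] S\(S\NP)  >  k=2
[0,8] S  <  k=1

[0,8] S   <
  [0,1] "heard" : S\NP
  [1,8] S\(S\NP)   >
    [1,2] "cat" : (S\(S\NP))/N
    [2,8] N   <
      [2,6] S   <
        [2,3] "saw" : S\NP
        [3,6] S\(S\NP)   >
          [3,4] "on" : (S\(S\NP))/S
          [4,6] S   >
            [4,5] "under" : S/PP
            [5,6] "no" : PP
      [6,8] N\S   >
        [6,7] "the" : (N\S)/NP
        [7,8] "idea" : NP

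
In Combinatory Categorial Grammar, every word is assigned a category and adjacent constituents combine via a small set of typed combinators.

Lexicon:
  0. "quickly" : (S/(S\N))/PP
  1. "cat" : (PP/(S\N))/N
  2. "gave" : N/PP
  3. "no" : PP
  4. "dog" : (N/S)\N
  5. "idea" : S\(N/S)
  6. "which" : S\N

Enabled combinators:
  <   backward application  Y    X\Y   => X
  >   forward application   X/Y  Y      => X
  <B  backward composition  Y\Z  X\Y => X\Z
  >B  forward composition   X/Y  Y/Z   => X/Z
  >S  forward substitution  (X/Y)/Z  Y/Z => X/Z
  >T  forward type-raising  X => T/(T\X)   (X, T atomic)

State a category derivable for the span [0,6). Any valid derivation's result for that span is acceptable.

[0,7] S   >
  [0,6] S/(S\N)   >
    [0,1] "quickly" : (S/(S\N))/PP
    [1,6] PP   >
      [1,4] PP/(S\N)   >
        [1,2] "cat" : (PP/(S\N))/N
        [2,4] N   >
          [2,3] "gave" : N/PP
          [3,4] "no" : PP
      [4,6] S\N   <B
        [4,5] "dog" : (N/S)\N
        [5,6] "idea" : S\(N/S)
  [6,7] "which" : S\N

S/(S\N)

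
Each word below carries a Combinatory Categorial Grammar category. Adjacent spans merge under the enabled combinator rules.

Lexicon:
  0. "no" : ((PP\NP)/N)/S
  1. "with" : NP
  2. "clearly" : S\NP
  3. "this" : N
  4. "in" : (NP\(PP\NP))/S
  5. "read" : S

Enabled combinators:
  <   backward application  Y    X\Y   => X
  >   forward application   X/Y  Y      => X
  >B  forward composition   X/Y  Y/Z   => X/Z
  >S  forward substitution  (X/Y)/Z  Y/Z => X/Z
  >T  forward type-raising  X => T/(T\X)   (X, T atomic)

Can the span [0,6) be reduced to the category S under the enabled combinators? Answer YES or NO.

((PP\NP)/N)/S NP S\NP N (NP\(PP\NP))/S S
CKY chart[0,6] = {N/(N\NP), NP, NP/(NP\NP), PP/(PP\NP), S/(S\NP)}; S ∉ chart

NO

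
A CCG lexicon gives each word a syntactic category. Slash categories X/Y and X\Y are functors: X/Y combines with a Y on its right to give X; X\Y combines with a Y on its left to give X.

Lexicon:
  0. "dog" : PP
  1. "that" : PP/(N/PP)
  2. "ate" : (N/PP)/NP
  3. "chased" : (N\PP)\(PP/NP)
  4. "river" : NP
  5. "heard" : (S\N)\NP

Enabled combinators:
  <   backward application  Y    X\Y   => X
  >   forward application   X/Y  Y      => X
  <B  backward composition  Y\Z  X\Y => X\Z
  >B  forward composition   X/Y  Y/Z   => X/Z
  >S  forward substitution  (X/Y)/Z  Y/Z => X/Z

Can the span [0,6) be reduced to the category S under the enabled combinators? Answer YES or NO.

[0,6] S   <
  [0,4] N   <
    [0,1] "dog" : PP
    [1,4] N\PP   <
      [1,3] PP/NP   >B
        [1,2] "that" : PP/(N/PP)
        [2,3] "ate" : (N/PP)/NP
      [3,4] "chased" : (N\PP)\(PP/NP)
  [4,6] S\N   <
    [4,5] "river" : NP
    [5,6] "heard" : (S\N)\NP

YES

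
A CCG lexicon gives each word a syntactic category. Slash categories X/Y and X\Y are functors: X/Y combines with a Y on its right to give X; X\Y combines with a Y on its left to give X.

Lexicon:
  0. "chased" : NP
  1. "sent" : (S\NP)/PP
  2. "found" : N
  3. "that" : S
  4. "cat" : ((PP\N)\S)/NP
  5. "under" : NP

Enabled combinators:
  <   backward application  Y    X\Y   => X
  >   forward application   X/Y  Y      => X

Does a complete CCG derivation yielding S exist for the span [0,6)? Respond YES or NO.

[0,6] S   <
  [0,1] "chased" : NP
  [1,6] S\NP   >
    [1,2] "sent" : (S\NP)/PP
    [2,6] PP   <
      [2,3] "found" : N
      [3,6] PP\N   <
        [3,4] "that" : S
        [4,6] (PP\N)\S   >
          [4,5] "cat" : ((PP\N)\S)/NP
          [5,6] "under" : NP

YES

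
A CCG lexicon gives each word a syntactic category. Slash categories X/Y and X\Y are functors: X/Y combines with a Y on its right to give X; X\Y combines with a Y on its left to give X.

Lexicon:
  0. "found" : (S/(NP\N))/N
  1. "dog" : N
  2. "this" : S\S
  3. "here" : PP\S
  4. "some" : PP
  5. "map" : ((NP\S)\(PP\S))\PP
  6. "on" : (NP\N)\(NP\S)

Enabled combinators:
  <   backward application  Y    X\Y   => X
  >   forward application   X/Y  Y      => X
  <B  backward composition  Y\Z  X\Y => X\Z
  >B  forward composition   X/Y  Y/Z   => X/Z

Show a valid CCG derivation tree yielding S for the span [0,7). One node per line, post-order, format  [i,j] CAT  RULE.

[0,7] S   >
  [0,2] S/(NP\N)   >
    [0,1] "found" : (S/(NP\N))/N
    [1,2] "dog" : N
  [2,7] NP\N   <
    [2,6] NP\S   <
      [2,4] PP\S   <B
        [2,3] "this" : S\S
        [3,4] "here" : PP\S
      [4,6] (NP\S)\(PP\S)   <
        [4,5] "some" : PP
        [5,6] "map" : ((NP\S)\(PP\S))\PP
    [6,7] "on" : (NP\N)\(NP\S)

[0,1] (S/(NP\N))/N  lex  "found"
[1,2] N  lex  "dog"
[0,2] S/(NP\N)  >  k=1
[2,3] S\S  lex  "this"
[3,4] PP\S  lex  "here"
[2,4] PP\S  <B  k=3
[4,5] PP  lex  "some"
[5,6] ((NP\S)\(PP\S))\PP  lex  "map"
[4,6] (NP\S)\(PP\S)  <  k=5
[2,6] NP\S  <  k=4
[6,7] (NP\N)\(NP\S)  lex  "on"
[2,7] NP\N  <  k=6
[0,7] S  >  k=2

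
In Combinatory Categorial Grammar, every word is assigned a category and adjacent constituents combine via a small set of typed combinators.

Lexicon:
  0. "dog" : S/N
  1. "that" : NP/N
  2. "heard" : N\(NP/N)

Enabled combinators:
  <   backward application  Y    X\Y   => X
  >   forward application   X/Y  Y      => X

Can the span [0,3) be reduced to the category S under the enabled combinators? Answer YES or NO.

YES

[0,3] S   >
  [0,1] "dog" : S/N
  [1,3] N   <
    [1,2] "that" : NP/N
    [2,3] "heard" : N\(NP/N)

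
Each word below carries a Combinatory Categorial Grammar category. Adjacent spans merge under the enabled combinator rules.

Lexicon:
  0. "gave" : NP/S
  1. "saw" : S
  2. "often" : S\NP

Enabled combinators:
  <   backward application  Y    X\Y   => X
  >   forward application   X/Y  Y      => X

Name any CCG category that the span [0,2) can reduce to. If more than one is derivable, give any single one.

NP

[0,3] S   <
  [0,2] NP   >
    [0,1] "gave" : NP/S
    [1,2] "saw" : S
  [2,3] "often" : S\NP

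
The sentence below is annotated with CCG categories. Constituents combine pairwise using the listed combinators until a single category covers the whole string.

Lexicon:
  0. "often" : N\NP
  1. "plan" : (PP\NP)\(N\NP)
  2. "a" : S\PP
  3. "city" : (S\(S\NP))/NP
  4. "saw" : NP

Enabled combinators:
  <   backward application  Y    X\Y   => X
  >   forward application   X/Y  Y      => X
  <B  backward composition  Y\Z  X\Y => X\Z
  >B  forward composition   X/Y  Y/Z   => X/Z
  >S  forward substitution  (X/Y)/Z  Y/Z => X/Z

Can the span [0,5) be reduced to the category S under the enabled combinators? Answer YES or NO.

[0,5] S   <
  [0,3] S\NP   <B
    [0,2] PP\NP   <
      [0,1] "often" : N\NP
      [1,2] "plan" : (PP\NP)\(N\NP)
    [2,3] "a" : S\PP
  [3,5] S\(S\NP)   >
    [3,4] "city" : (S\(S\NP))/NP
    [4,5] "saw" : NP

YES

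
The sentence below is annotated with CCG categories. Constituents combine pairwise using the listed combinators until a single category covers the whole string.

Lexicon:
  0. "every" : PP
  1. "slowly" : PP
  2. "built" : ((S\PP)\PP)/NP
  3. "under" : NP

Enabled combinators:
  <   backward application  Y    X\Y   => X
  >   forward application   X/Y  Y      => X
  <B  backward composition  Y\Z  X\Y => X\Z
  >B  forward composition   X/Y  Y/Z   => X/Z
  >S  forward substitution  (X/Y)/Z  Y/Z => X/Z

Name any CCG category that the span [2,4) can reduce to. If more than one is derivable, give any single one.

[0,4] S   <
  [0,1] "every" : PP
  [1,4] S\PP   <
    [1,2] "slowly" : PP
    [2,4] (S\PP)\PP   >
      [2,3] "built" : ((S\PP)\PP)/NP
      [3,4] "under" : NP

(S\PP)\PP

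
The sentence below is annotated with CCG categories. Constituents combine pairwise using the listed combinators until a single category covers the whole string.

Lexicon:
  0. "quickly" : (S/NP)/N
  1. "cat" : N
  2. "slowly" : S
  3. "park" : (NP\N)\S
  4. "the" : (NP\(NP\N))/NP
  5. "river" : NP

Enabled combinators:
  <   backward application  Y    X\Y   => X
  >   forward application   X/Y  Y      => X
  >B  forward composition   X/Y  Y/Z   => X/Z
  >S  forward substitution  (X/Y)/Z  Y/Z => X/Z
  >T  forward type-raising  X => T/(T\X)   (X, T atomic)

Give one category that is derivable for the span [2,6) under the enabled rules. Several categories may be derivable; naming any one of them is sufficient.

[0,6] S   >
  [0,2] S/NP   >
    [0,1] "quickly" : (S/NP)/N
    [1,2] "cat" : N
  [2,6] NP   <
    [2,4] NP\N   <
      [2,3] "slowly" : S
      [3,4] "park" : (NP\N)\S
    [4,6] NP\(NP\N)   >
      [4,5] "the" : (NP\(NP\N))/NP
      [5,6] "river" : NP

NP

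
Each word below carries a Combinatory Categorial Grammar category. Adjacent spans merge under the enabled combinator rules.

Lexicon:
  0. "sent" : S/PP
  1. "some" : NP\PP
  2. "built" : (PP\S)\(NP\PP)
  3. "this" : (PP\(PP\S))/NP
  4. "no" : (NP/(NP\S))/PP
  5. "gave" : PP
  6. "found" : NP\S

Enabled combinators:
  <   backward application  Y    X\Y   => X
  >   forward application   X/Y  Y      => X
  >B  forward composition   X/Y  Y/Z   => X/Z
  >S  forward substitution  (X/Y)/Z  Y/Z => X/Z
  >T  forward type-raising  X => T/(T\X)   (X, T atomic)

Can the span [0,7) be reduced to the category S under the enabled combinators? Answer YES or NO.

YES

[0,7] S   >
  [0,1] "sent" : S/PP
  [1,7] PP   <
    [1,3] PP\S   <
      [1,2] "some" : NP\PP
      [2,3] "built" : (PP\S)\(NP\PP)
    [3,7] PP\(PP\S)   >
      [3,4] "this" : (PP\(PP\S))/NP
      [4,7] NP   >
        [4,6] NP/(NP\S)   >
          [4,5] "no" : (NP/(NP\S))/PP
          [5,6] "gave" : PP
        [6,7] "found" : NP\S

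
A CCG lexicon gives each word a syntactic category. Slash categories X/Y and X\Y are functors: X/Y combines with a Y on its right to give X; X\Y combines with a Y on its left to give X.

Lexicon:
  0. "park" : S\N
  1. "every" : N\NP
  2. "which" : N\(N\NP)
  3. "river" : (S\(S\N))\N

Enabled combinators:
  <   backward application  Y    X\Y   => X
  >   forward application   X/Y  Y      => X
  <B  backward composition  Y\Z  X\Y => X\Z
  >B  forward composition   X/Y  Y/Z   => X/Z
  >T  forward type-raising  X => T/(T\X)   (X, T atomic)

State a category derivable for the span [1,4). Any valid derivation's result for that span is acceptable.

[0,4] S   <
  [0,1] "park" : S\N
  [1,4] S\(S\N)   <
    [1,3] N   <
      [1,2] "every" : N\NP
      [2,3] "which" : N\(N\NP)
    [3,4] "river" : (S\(S\N))\N

S\(S\N)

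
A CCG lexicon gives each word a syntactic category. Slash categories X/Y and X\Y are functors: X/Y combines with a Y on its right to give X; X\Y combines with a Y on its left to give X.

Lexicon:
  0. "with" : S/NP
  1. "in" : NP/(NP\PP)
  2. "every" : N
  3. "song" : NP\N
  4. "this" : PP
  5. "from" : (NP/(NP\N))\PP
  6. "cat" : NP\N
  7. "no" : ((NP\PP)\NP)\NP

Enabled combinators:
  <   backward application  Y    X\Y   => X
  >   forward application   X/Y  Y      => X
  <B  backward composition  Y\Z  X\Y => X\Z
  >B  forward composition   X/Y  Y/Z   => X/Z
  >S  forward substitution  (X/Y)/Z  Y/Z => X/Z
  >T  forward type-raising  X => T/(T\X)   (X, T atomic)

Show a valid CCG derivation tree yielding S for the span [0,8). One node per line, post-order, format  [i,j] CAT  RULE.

[0,1] S/NP  lex  "with"
[1,2] NP/(NP\PP)  lex  "in"
[2,3] N  lex  "every"
[3,4] NP\N  lex  "song"
[2,4] NP  <  k=3
[4,5] PP  lex  "this"
[5,6] (NP/(NP\N))\PP  lex  "from"
[4,6] NP/(NP\N)  <  k=5
[6,7] NP\N  lex  "cat"
[4,7] NP  >  k=6
[7,8] ((NP\PP)\NP)\NP  lex  "no"
[4,8] (NP\PP)\NP  <  k=7
[2,8] NP\PP  <  k=4
[1,8] NP  >  k=2
[0,8] S  >  k=1

[0,8] S   >
  [0,1] "with" : S/NP
  [1,8] NP   >
    [1,2] "in" : NP/(NP\PP)
    [2,8] NP\PP   <
      [2,4] NP   <
        [2,3] "every" : N
        [3,4] "song" : NP\N
      [4,8] (NP\PP)\NP   <
        [4,7] NP   >
          [4,6] NP/(NP\N)   <
            [4,5] "this" : PP
            [5,6] "from" : (NP/(NP\N))\PP
          [6,7] "cat" : NP\N
        [7,8] "no" : ((NP\PP)\NP)\NP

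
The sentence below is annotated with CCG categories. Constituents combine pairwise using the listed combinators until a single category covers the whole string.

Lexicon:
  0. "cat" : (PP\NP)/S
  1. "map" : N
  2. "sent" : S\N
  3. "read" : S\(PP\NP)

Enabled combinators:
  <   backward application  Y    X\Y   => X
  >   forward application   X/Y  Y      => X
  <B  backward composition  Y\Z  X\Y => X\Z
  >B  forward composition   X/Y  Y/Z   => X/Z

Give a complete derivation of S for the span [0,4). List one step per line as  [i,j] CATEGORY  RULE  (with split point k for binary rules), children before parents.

[0,4] S   <
  [0,3] PP\NP   >
    [0,1] "cat" : (PP\NP)/S
    [1,3] S   <
      [1,2] "map" : N
      [2,3] "sent" : S\N
  [3,4] "read" : S\(PP\NP)

[0,1] (PP\NP)/S  lex  "cat"
[1,2] N  lex  "map"
[2,3] S\N  lex  "sent"
[1,3] S  <  k=2
[0,3] PP\NP  >  k=1
[3,4] S\(PP\NP)  lex  "read"
[0,4] S  <  k=3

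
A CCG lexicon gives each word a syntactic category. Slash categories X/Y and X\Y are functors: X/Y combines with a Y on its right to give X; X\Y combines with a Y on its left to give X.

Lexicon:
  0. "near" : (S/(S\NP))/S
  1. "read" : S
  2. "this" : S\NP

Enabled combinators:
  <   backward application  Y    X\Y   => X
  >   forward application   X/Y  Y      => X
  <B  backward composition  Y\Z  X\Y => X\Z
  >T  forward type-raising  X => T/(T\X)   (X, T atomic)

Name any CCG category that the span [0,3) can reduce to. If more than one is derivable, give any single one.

[0,3] S   >
  [0,2] S/(S\NP)   >
    [0,1] "near" : (S/(S\NP))/S
    [1,2] "read" : S
  [2,3] "this" : S\NP

S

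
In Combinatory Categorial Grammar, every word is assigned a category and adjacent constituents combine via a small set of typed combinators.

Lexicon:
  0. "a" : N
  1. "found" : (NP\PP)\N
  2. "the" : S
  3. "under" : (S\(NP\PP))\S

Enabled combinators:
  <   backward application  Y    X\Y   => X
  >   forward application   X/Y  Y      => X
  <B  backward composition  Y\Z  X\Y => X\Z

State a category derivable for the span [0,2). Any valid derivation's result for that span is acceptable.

[0,4] S   <
  [0,2] NP\PP   <
    [0,1] "a" : N
    [1,2] "found" : (NP\PP)\N
  [2,4] S\(NP\PP)   <
    [2,3] "the" : S
    [3,4] "under" : (S\(NP\PP))\S

NP\PP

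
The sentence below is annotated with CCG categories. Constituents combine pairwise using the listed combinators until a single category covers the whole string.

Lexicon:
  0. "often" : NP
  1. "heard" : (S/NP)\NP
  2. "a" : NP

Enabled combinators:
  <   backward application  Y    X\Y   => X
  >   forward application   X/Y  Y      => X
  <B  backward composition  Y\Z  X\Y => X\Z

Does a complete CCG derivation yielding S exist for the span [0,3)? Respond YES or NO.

[0,3] S   >
  [0,2] S/NP   <
    [0,1] "often" : NP
    [1,2] "heard" : (S/NP)\NP
  [2,3] "a" : NP

YES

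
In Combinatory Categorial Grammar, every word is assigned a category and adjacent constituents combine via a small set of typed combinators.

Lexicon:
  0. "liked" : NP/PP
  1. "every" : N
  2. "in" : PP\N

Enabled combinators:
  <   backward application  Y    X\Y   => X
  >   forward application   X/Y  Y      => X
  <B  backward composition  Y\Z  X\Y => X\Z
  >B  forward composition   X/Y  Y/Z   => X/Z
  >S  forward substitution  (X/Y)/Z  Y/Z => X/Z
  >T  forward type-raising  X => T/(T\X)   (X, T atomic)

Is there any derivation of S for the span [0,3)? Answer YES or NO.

NO

NP/PP N PP\N
CKY chart[0,3] = {N/(N\NP), NP, NP/(NP\NP), NP/(PP\PP), PP/(PP\NP), S/(S\NP)}; S ∉ chart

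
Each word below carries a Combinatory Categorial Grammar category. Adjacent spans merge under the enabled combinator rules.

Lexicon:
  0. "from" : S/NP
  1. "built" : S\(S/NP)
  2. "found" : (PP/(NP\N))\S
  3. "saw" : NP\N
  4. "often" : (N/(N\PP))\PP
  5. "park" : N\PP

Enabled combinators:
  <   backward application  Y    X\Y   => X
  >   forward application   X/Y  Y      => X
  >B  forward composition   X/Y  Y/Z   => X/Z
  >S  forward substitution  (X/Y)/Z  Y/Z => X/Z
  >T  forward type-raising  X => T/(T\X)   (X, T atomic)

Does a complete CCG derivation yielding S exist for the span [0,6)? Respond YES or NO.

NO

S/NP S\(S/NP) (PP/(NP\N))\S NP\N (N/(N\PP))\PP N\PP
CKY chart[0,6] = {N, N/(N\N), NP/(NP\N), PP/(PP\N), S/(S\N)}; S ∉ chart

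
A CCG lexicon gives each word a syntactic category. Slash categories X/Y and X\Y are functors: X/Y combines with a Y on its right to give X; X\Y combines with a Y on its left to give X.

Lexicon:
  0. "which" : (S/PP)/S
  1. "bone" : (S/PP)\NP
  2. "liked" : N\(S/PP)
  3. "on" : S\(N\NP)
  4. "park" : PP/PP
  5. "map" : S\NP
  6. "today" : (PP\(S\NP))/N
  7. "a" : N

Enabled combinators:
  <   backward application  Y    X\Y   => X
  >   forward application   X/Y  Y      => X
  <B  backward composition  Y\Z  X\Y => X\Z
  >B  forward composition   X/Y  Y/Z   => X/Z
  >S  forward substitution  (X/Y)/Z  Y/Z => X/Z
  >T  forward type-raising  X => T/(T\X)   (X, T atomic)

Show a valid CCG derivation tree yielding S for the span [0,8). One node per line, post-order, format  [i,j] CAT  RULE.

[0,1] (S/PP)/S  lex  "which"
[1,2] (S/PP)\NP  lex  "bone"
[2,3] N\(S/PP)  lex  "liked"
[1,3] N\NP  <B  k=2
[3,4] S\(N\NP)  lex  "on"
[1,4] S  <  k=3
[0,4] S/PP  >  k=1
[4,5] PP/PP  lex  "park"
[0,5] S/PP  >B  k=4
[5,6] S\NP  lex  "map"
[6,7] (PP\(S\NP))/N  lex  "today"
[7,8] N  lex  "a"
[6,8] PP\(S\NP)  >  k=7
[5,8] PP  <  k=6
[0,8] S  >  k=5

[0,8] S   >
  [0,5] S/PP   >B
    [0,4] S/PP   >
      [0,1] "which" : (S/PP)/S
      [1,4] S   <
        [1,3] N\NP   <B
          [1,2] "bone" : (S/PP)\NP
          [2,3] "liked" : N\(S/PP)
        [3,4] "on" : S\(N\NP)
    [4,5] "park" : PP/PP
  [5,8] PP   <
    [5,6] "map" : S\NP
    [6,8] PP\(S\NP)   >
      [6,7] "today" : (PP\(S\NP))/N
      [7,8] "a" : N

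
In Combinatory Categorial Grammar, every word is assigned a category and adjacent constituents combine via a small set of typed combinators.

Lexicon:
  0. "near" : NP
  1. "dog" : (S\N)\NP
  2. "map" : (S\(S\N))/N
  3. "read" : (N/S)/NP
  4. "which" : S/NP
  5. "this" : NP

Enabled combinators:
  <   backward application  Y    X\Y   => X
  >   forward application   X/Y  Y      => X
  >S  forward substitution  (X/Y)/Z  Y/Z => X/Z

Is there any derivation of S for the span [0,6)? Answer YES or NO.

[0,6] S   <
  [0,2] S\N   <
    [0,1] "near" : NP
    [1,2] "dog" : (S\N)\NP
  [2,6] S\(S\N)   >
    [2,3] "map" : (S\(S\N))/N
    [3,6] N   >
      [3,5] N/NP   >S
        [3,4] "read" : (N/S)/NP
        [4,5] "which" : S/NP
      [5,6] "this" : NP

YES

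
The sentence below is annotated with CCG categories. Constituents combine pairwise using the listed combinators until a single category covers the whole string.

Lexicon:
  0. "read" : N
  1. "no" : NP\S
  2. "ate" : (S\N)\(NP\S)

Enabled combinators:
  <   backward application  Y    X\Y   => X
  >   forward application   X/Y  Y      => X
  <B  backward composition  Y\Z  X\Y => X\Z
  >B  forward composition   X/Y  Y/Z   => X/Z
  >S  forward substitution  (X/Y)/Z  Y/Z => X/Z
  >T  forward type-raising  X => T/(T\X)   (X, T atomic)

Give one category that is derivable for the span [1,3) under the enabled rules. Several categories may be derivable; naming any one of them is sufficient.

S\N

[0,3] S   <
  [0,1] "read" : N
  [1,3] S\N   <
    [1,2] "no" : NP\S
    [2,3] "ate" : (S\N)\(NP\S)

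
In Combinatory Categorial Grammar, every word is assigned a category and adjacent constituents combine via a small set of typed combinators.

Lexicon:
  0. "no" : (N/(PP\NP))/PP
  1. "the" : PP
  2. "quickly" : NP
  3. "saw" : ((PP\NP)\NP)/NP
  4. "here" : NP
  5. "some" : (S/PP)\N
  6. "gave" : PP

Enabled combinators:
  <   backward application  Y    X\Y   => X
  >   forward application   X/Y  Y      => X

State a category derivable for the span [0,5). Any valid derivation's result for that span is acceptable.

[0,7] S   >
  [0,6] S/PP   <
    [0,5] N   >
      [0,2] N/(PP\NP)   >
        [0,1] "no" : (N/(PP\NP))/PP
        [1,2] "the" : PP
      [2,5] PP\NP   <
        [2,3] "quickly" : NP
        [3,5] (PP\NP)\NP   >
          [3,4] "saw" : ((PP\NP)\NP)/NP
          [4,5] "here" : NP
    [5,6] "some" : (S/PP)\N
  [6,7] "gave" : PP

N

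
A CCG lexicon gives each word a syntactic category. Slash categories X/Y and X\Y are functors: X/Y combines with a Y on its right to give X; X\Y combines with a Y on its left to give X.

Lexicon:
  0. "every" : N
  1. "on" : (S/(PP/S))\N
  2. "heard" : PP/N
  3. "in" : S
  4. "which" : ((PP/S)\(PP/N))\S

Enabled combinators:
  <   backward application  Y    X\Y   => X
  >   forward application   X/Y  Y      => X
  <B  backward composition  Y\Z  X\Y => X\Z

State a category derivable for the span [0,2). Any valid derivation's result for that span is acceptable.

[0,5] S   >
  [0,2] S/(PP/S)   <
    [0,1] "every" : N
    [1,2] "on" : (S/(PP/S))\N
  [2,5] PP/S   <
    [2,3] "heard" : PP/N
    [3,5] (PP/S)\(PP/N)   <
      [3,4] "in" : S
      [4,5] "which" : ((PP/S)\(PP/N))\S

S/(PP/S)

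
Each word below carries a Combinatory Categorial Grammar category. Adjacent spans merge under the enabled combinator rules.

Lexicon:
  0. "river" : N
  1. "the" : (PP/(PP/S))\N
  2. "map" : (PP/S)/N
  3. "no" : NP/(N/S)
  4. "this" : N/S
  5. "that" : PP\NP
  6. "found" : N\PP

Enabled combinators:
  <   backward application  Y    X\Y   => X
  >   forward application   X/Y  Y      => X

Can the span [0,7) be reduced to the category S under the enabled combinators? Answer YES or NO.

N (PP/(PP/S))\N (PP/S)/N NP/(N/S) N/S PP\NP N\PP
CKY chart[0,7] = {PP}; S ∉ chart

NO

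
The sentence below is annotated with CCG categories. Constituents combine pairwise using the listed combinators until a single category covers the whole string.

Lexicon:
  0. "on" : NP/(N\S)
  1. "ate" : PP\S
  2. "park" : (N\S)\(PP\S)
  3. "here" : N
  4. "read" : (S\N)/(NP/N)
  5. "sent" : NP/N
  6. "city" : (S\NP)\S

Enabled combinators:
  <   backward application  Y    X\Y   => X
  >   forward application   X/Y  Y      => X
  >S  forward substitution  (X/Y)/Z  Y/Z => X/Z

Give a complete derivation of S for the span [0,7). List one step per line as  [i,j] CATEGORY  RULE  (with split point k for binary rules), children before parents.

[0,7] S   <
  [0,3] NP   >
    [0,1] "on" : NP/(N\S)
    [1,3] N\S   <
      [1,2] "ate" : PP\S
      [2,3] "park" : (N\S)\(PP\S)
  [3,7] S\NP   <
    [3,6] S   <
      [3,4] "here" : N
      [4,6] S\N   >
        [4,5] "read" : (S\N)/(NP/N)
        [5,6] "sent" : NP/N
    [6,7] "city" : (S\NP)\S

[0,1] NP/(N\S)  lex  "on"
[1,2] PP\S  lex  "ate"
[2,3] (N\S)\(PP\S)  lex  "park"
[1,3] N\S  <  k=2
[0,3] NP  >  k=1
[3,4] N  lex  "here"
[4,5] (S\N)/(NP/N)  lex  "read"
[5,6] NP/N  lex  "sent"
[4,6] S\N  >  k=5
[3,6] S  <  k=4
[6,7] (S\NP)\S  lex  "city"
[3,7] S\NP  <  k=6
[0,7] S  <  k=3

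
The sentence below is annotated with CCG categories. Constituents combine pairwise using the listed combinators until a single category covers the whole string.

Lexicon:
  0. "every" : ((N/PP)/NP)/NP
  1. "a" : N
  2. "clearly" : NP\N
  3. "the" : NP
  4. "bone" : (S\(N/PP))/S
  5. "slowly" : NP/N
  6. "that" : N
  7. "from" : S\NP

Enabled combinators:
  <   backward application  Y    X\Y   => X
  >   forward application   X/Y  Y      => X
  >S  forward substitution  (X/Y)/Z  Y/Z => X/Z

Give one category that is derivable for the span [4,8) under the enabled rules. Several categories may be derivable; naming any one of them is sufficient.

[0,8] S   <
  [0,4] N/PP   >
    [0,3] (N/PP)/NP   >
      [0,1] "every" : ((N/PP)/NP)/NP
      [1,3] NP   <
        [1,2] "a" : N
        [2,3] "clearly" : NP\N
    [3,4] "the" : NP
  [4,8] S\(N/PP)   >
    [4,5] "bone" : (S\(N/PP))/S
    [5,8] S   <
      [5,7] NP   >
        [5,6] "slowly" : NP/N
        [6,7] "that" : N
      [7,8] "from" : S\NP

S\(N/PP)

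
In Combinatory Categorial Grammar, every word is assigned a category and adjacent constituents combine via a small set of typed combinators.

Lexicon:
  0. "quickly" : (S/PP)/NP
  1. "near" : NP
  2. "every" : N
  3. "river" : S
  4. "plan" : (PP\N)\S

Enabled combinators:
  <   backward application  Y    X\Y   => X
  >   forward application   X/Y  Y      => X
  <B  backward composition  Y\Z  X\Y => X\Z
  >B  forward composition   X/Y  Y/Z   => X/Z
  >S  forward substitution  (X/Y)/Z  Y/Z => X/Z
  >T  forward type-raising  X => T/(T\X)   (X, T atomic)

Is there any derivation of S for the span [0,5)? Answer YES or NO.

[0,5] S   >
  [0,2] S/PP   >
    [0,1] "quickly" : (S/PP)/NP
    [1,2] "near" : NP
  [2,5] PP   >
    [2,3] PP/(PP\N)   >T
      [2,3] "every" : N
    [3,5] PP\N   <
      [3,4] "river" : S
      [4,5] "plan" : (PP\N)\S

YES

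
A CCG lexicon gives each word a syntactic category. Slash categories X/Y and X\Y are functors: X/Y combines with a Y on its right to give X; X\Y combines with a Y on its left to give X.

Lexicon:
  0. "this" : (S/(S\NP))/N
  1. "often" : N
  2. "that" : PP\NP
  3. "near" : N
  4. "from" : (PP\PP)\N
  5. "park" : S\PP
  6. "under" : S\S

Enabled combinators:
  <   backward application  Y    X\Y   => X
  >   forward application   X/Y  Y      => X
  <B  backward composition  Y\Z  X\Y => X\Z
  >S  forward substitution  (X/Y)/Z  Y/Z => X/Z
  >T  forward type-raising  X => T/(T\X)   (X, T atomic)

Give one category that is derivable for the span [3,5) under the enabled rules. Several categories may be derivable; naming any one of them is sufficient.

[0,7] S   >
  [0,2] S/(S\NP)   >
    [0,1] "this" : (S/(S\NP))/N
    [1,2] "often" : N
  [2,7] S\NP   <B
    [2,5] PP\NP   <B
      [2,3] "that" : PP\NP
      [3,5] PP\PP   <
        [3,4] "near" : N
        [4,5] "from" : (PP\PP)\N
    [5,7] S\PP   <B
      [5,6] "park" : S\PP
      [6,7] "under" : S\S

PP\PP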